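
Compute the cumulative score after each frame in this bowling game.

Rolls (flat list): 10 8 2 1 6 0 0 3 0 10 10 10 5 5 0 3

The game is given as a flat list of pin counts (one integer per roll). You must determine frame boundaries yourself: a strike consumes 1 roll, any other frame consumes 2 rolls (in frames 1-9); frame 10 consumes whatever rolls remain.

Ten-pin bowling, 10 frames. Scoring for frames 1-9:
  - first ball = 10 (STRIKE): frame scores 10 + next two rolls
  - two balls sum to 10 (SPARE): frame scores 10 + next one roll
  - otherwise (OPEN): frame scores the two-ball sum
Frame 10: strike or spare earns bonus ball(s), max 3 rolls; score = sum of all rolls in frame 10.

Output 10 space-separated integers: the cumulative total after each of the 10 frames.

Frame 1: STRIKE. 10 + next two rolls (8+2) = 20. Cumulative: 20
Frame 2: SPARE (8+2=10). 10 + next roll (1) = 11. Cumulative: 31
Frame 3: OPEN (1+6=7). Cumulative: 38
Frame 4: OPEN (0+0=0). Cumulative: 38
Frame 5: OPEN (3+0=3). Cumulative: 41
Frame 6: STRIKE. 10 + next two rolls (10+10) = 30. Cumulative: 71
Frame 7: STRIKE. 10 + next two rolls (10+5) = 25. Cumulative: 96
Frame 8: STRIKE. 10 + next two rolls (5+5) = 20. Cumulative: 116
Frame 9: SPARE (5+5=10). 10 + next roll (0) = 10. Cumulative: 126
Frame 10: OPEN. Sum of all frame-10 rolls (0+3) = 3. Cumulative: 129

Answer: 20 31 38 38 41 71 96 116 126 129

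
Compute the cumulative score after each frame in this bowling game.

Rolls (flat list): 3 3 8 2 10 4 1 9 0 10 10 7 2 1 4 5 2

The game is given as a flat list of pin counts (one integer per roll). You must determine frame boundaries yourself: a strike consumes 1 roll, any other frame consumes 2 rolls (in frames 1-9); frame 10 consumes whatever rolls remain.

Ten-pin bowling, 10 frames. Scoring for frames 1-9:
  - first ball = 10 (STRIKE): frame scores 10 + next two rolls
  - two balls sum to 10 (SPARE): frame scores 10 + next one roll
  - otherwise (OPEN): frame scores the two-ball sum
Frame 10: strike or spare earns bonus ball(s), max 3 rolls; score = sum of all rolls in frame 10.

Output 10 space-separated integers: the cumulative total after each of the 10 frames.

Frame 1: OPEN (3+3=6). Cumulative: 6
Frame 2: SPARE (8+2=10). 10 + next roll (10) = 20. Cumulative: 26
Frame 3: STRIKE. 10 + next two rolls (4+1) = 15. Cumulative: 41
Frame 4: OPEN (4+1=5). Cumulative: 46
Frame 5: OPEN (9+0=9). Cumulative: 55
Frame 6: STRIKE. 10 + next two rolls (10+7) = 27. Cumulative: 82
Frame 7: STRIKE. 10 + next two rolls (7+2) = 19. Cumulative: 101
Frame 8: OPEN (7+2=9). Cumulative: 110
Frame 9: OPEN (1+4=5). Cumulative: 115
Frame 10: OPEN. Sum of all frame-10 rolls (5+2) = 7. Cumulative: 122

Answer: 6 26 41 46 55 82 101 110 115 122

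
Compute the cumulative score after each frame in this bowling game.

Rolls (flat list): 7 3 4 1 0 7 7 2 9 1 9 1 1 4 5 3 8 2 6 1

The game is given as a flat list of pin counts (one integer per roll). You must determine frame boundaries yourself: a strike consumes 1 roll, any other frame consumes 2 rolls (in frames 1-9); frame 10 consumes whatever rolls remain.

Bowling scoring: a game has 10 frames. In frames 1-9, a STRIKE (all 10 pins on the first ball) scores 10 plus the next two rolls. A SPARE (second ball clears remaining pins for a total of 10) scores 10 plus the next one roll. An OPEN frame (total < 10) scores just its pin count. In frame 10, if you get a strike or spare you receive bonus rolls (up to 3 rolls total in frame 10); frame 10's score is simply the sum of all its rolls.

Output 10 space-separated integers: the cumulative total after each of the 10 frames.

Answer: 14 19 26 35 54 65 70 78 94 101

Derivation:
Frame 1: SPARE (7+3=10). 10 + next roll (4) = 14. Cumulative: 14
Frame 2: OPEN (4+1=5). Cumulative: 19
Frame 3: OPEN (0+7=7). Cumulative: 26
Frame 4: OPEN (7+2=9). Cumulative: 35
Frame 5: SPARE (9+1=10). 10 + next roll (9) = 19. Cumulative: 54
Frame 6: SPARE (9+1=10). 10 + next roll (1) = 11. Cumulative: 65
Frame 7: OPEN (1+4=5). Cumulative: 70
Frame 8: OPEN (5+3=8). Cumulative: 78
Frame 9: SPARE (8+2=10). 10 + next roll (6) = 16. Cumulative: 94
Frame 10: OPEN. Sum of all frame-10 rolls (6+1) = 7. Cumulative: 101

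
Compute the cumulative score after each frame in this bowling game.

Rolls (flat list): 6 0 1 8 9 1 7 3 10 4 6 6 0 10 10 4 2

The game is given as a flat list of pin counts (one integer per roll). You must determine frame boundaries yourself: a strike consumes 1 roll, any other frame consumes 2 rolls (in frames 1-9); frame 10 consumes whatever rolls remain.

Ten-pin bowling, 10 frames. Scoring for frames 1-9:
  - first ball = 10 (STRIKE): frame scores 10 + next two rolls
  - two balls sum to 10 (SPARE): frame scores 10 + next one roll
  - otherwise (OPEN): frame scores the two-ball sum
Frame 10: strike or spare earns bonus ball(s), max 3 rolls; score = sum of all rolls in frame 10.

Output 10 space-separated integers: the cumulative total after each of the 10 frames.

Answer: 6 15 32 52 72 88 94 118 134 140

Derivation:
Frame 1: OPEN (6+0=6). Cumulative: 6
Frame 2: OPEN (1+8=9). Cumulative: 15
Frame 3: SPARE (9+1=10). 10 + next roll (7) = 17. Cumulative: 32
Frame 4: SPARE (7+3=10). 10 + next roll (10) = 20. Cumulative: 52
Frame 5: STRIKE. 10 + next two rolls (4+6) = 20. Cumulative: 72
Frame 6: SPARE (4+6=10). 10 + next roll (6) = 16. Cumulative: 88
Frame 7: OPEN (6+0=6). Cumulative: 94
Frame 8: STRIKE. 10 + next two rolls (10+4) = 24. Cumulative: 118
Frame 9: STRIKE. 10 + next two rolls (4+2) = 16. Cumulative: 134
Frame 10: OPEN. Sum of all frame-10 rolls (4+2) = 6. Cumulative: 140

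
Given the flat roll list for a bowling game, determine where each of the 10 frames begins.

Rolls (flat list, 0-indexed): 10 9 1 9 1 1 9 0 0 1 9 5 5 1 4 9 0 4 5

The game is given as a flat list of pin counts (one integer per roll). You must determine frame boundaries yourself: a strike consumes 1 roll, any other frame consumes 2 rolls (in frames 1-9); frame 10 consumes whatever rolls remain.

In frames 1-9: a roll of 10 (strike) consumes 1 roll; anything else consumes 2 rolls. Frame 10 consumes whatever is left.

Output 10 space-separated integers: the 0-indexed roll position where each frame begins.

Frame 1 starts at roll index 0: roll=10 (strike), consumes 1 roll
Frame 2 starts at roll index 1: rolls=9,1 (sum=10), consumes 2 rolls
Frame 3 starts at roll index 3: rolls=9,1 (sum=10), consumes 2 rolls
Frame 4 starts at roll index 5: rolls=1,9 (sum=10), consumes 2 rolls
Frame 5 starts at roll index 7: rolls=0,0 (sum=0), consumes 2 rolls
Frame 6 starts at roll index 9: rolls=1,9 (sum=10), consumes 2 rolls
Frame 7 starts at roll index 11: rolls=5,5 (sum=10), consumes 2 rolls
Frame 8 starts at roll index 13: rolls=1,4 (sum=5), consumes 2 rolls
Frame 9 starts at roll index 15: rolls=9,0 (sum=9), consumes 2 rolls
Frame 10 starts at roll index 17: 2 remaining rolls

Answer: 0 1 3 5 7 9 11 13 15 17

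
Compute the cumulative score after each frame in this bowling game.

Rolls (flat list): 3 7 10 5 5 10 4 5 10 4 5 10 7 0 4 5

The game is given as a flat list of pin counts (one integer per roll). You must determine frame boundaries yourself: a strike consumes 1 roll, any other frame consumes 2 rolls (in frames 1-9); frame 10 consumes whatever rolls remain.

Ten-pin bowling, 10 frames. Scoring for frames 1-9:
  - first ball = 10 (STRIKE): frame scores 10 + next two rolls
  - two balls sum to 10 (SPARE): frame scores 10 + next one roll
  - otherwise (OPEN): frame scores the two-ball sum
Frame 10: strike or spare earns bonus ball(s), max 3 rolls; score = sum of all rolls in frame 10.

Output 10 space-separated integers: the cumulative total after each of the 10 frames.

Answer: 20 40 60 79 88 107 116 133 140 149

Derivation:
Frame 1: SPARE (3+7=10). 10 + next roll (10) = 20. Cumulative: 20
Frame 2: STRIKE. 10 + next two rolls (5+5) = 20. Cumulative: 40
Frame 3: SPARE (5+5=10). 10 + next roll (10) = 20. Cumulative: 60
Frame 4: STRIKE. 10 + next two rolls (4+5) = 19. Cumulative: 79
Frame 5: OPEN (4+5=9). Cumulative: 88
Frame 6: STRIKE. 10 + next two rolls (4+5) = 19. Cumulative: 107
Frame 7: OPEN (4+5=9). Cumulative: 116
Frame 8: STRIKE. 10 + next two rolls (7+0) = 17. Cumulative: 133
Frame 9: OPEN (7+0=7). Cumulative: 140
Frame 10: OPEN. Sum of all frame-10 rolls (4+5) = 9. Cumulative: 149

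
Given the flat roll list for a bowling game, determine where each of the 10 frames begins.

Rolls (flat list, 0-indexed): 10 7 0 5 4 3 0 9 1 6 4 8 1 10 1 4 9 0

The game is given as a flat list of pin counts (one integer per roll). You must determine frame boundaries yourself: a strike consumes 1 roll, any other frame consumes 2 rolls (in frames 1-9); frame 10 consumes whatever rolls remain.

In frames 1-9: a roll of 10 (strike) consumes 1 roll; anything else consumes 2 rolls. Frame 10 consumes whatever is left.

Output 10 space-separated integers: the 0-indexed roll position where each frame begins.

Frame 1 starts at roll index 0: roll=10 (strike), consumes 1 roll
Frame 2 starts at roll index 1: rolls=7,0 (sum=7), consumes 2 rolls
Frame 3 starts at roll index 3: rolls=5,4 (sum=9), consumes 2 rolls
Frame 4 starts at roll index 5: rolls=3,0 (sum=3), consumes 2 rolls
Frame 5 starts at roll index 7: rolls=9,1 (sum=10), consumes 2 rolls
Frame 6 starts at roll index 9: rolls=6,4 (sum=10), consumes 2 rolls
Frame 7 starts at roll index 11: rolls=8,1 (sum=9), consumes 2 rolls
Frame 8 starts at roll index 13: roll=10 (strike), consumes 1 roll
Frame 9 starts at roll index 14: rolls=1,4 (sum=5), consumes 2 rolls
Frame 10 starts at roll index 16: 2 remaining rolls

Answer: 0 1 3 5 7 9 11 13 14 16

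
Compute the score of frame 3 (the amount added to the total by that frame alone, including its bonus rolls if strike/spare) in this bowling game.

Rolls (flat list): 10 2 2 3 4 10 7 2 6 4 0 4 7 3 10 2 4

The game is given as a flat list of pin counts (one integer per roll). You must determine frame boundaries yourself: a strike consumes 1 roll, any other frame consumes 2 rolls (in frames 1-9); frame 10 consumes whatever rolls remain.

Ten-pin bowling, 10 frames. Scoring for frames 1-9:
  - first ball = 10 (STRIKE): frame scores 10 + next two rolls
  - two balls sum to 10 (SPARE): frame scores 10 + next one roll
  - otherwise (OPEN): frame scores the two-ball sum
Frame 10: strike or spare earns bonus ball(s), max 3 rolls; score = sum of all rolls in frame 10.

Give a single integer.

Answer: 7

Derivation:
Frame 1: STRIKE. 10 + next two rolls (2+2) = 14. Cumulative: 14
Frame 2: OPEN (2+2=4). Cumulative: 18
Frame 3: OPEN (3+4=7). Cumulative: 25
Frame 4: STRIKE. 10 + next two rolls (7+2) = 19. Cumulative: 44
Frame 5: OPEN (7+2=9). Cumulative: 53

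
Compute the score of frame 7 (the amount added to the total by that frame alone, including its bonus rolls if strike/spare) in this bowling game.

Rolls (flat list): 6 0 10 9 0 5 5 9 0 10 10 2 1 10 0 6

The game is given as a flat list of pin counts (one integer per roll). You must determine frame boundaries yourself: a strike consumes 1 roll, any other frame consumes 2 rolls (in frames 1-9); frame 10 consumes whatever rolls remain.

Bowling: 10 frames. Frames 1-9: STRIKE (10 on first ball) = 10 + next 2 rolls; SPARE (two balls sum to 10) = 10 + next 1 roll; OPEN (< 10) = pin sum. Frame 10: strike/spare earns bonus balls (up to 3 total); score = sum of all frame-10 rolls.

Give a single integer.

Answer: 13

Derivation:
Frame 1: OPEN (6+0=6). Cumulative: 6
Frame 2: STRIKE. 10 + next two rolls (9+0) = 19. Cumulative: 25
Frame 3: OPEN (9+0=9). Cumulative: 34
Frame 4: SPARE (5+5=10). 10 + next roll (9) = 19. Cumulative: 53
Frame 5: OPEN (9+0=9). Cumulative: 62
Frame 6: STRIKE. 10 + next two rolls (10+2) = 22. Cumulative: 84
Frame 7: STRIKE. 10 + next two rolls (2+1) = 13. Cumulative: 97
Frame 8: OPEN (2+1=3). Cumulative: 100
Frame 9: STRIKE. 10 + next two rolls (0+6) = 16. Cumulative: 116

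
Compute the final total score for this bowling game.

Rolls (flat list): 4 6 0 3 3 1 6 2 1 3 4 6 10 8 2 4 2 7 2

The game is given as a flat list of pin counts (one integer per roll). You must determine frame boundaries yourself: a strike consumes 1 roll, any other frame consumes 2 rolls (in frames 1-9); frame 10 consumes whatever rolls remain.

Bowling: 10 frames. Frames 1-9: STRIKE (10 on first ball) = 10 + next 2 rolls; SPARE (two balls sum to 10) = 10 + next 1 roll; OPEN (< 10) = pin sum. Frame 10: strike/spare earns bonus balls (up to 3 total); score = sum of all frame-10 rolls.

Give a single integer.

Answer: 98

Derivation:
Frame 1: SPARE (4+6=10). 10 + next roll (0) = 10. Cumulative: 10
Frame 2: OPEN (0+3=3). Cumulative: 13
Frame 3: OPEN (3+1=4). Cumulative: 17
Frame 4: OPEN (6+2=8). Cumulative: 25
Frame 5: OPEN (1+3=4). Cumulative: 29
Frame 6: SPARE (4+6=10). 10 + next roll (10) = 20. Cumulative: 49
Frame 7: STRIKE. 10 + next two rolls (8+2) = 20. Cumulative: 69
Frame 8: SPARE (8+2=10). 10 + next roll (4) = 14. Cumulative: 83
Frame 9: OPEN (4+2=6). Cumulative: 89
Frame 10: OPEN. Sum of all frame-10 rolls (7+2) = 9. Cumulative: 98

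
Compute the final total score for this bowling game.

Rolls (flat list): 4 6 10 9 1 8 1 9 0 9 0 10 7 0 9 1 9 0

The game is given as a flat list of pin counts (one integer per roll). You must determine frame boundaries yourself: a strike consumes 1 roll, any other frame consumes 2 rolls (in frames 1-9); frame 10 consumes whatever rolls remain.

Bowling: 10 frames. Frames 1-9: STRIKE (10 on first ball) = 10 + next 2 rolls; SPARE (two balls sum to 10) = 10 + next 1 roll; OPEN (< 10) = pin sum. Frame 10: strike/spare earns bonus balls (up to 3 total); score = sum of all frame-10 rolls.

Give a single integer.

Answer: 137

Derivation:
Frame 1: SPARE (4+6=10). 10 + next roll (10) = 20. Cumulative: 20
Frame 2: STRIKE. 10 + next two rolls (9+1) = 20. Cumulative: 40
Frame 3: SPARE (9+1=10). 10 + next roll (8) = 18. Cumulative: 58
Frame 4: OPEN (8+1=9). Cumulative: 67
Frame 5: OPEN (9+0=9). Cumulative: 76
Frame 6: OPEN (9+0=9). Cumulative: 85
Frame 7: STRIKE. 10 + next two rolls (7+0) = 17. Cumulative: 102
Frame 8: OPEN (7+0=7). Cumulative: 109
Frame 9: SPARE (9+1=10). 10 + next roll (9) = 19. Cumulative: 128
Frame 10: OPEN. Sum of all frame-10 rolls (9+0) = 9. Cumulative: 137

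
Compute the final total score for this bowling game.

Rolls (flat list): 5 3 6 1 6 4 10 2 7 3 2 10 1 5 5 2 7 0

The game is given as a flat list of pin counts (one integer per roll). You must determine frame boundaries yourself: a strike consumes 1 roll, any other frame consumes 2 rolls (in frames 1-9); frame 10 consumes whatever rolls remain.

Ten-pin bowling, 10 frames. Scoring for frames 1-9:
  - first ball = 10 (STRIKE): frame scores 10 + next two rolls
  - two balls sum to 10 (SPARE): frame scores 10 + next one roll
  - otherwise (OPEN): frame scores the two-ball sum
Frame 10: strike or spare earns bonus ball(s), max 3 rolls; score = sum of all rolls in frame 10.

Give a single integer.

Frame 1: OPEN (5+3=8). Cumulative: 8
Frame 2: OPEN (6+1=7). Cumulative: 15
Frame 3: SPARE (6+4=10). 10 + next roll (10) = 20. Cumulative: 35
Frame 4: STRIKE. 10 + next two rolls (2+7) = 19. Cumulative: 54
Frame 5: OPEN (2+7=9). Cumulative: 63
Frame 6: OPEN (3+2=5). Cumulative: 68
Frame 7: STRIKE. 10 + next two rolls (1+5) = 16. Cumulative: 84
Frame 8: OPEN (1+5=6). Cumulative: 90
Frame 9: OPEN (5+2=7). Cumulative: 97
Frame 10: OPEN. Sum of all frame-10 rolls (7+0) = 7. Cumulative: 104

Answer: 104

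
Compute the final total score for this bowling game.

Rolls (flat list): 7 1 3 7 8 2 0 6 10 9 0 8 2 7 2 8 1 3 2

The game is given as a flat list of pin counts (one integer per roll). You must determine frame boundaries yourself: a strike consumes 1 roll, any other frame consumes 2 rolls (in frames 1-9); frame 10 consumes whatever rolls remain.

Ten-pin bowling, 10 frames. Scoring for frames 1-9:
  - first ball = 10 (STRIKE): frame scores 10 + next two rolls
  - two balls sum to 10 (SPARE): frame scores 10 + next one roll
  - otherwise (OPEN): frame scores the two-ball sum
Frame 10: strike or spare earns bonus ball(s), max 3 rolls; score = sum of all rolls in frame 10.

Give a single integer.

Frame 1: OPEN (7+1=8). Cumulative: 8
Frame 2: SPARE (3+7=10). 10 + next roll (8) = 18. Cumulative: 26
Frame 3: SPARE (8+2=10). 10 + next roll (0) = 10. Cumulative: 36
Frame 4: OPEN (0+6=6). Cumulative: 42
Frame 5: STRIKE. 10 + next two rolls (9+0) = 19. Cumulative: 61
Frame 6: OPEN (9+0=9). Cumulative: 70
Frame 7: SPARE (8+2=10). 10 + next roll (7) = 17. Cumulative: 87
Frame 8: OPEN (7+2=9). Cumulative: 96
Frame 9: OPEN (8+1=9). Cumulative: 105
Frame 10: OPEN. Sum of all frame-10 rolls (3+2) = 5. Cumulative: 110

Answer: 110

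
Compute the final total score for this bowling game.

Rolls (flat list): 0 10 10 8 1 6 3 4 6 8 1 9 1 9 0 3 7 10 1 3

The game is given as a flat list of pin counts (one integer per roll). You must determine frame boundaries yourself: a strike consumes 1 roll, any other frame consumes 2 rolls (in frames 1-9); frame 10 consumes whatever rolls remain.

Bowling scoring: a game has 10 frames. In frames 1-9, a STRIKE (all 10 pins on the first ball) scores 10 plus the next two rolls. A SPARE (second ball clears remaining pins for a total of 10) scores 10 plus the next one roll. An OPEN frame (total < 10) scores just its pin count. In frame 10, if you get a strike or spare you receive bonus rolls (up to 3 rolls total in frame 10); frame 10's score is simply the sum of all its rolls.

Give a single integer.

Answer: 146

Derivation:
Frame 1: SPARE (0+10=10). 10 + next roll (10) = 20. Cumulative: 20
Frame 2: STRIKE. 10 + next two rolls (8+1) = 19. Cumulative: 39
Frame 3: OPEN (8+1=9). Cumulative: 48
Frame 4: OPEN (6+3=9). Cumulative: 57
Frame 5: SPARE (4+6=10). 10 + next roll (8) = 18. Cumulative: 75
Frame 6: OPEN (8+1=9). Cumulative: 84
Frame 7: SPARE (9+1=10). 10 + next roll (9) = 19. Cumulative: 103
Frame 8: OPEN (9+0=9). Cumulative: 112
Frame 9: SPARE (3+7=10). 10 + next roll (10) = 20. Cumulative: 132
Frame 10: STRIKE. Sum of all frame-10 rolls (10+1+3) = 14. Cumulative: 146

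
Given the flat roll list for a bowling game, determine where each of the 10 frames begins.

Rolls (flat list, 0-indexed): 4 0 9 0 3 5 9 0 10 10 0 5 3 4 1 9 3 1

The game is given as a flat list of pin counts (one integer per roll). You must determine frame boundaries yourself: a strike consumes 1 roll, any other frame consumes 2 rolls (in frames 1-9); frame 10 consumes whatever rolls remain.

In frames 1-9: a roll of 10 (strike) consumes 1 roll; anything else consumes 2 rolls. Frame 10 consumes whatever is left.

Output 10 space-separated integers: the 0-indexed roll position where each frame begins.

Answer: 0 2 4 6 8 9 10 12 14 16

Derivation:
Frame 1 starts at roll index 0: rolls=4,0 (sum=4), consumes 2 rolls
Frame 2 starts at roll index 2: rolls=9,0 (sum=9), consumes 2 rolls
Frame 3 starts at roll index 4: rolls=3,5 (sum=8), consumes 2 rolls
Frame 4 starts at roll index 6: rolls=9,0 (sum=9), consumes 2 rolls
Frame 5 starts at roll index 8: roll=10 (strike), consumes 1 roll
Frame 6 starts at roll index 9: roll=10 (strike), consumes 1 roll
Frame 7 starts at roll index 10: rolls=0,5 (sum=5), consumes 2 rolls
Frame 8 starts at roll index 12: rolls=3,4 (sum=7), consumes 2 rolls
Frame 9 starts at roll index 14: rolls=1,9 (sum=10), consumes 2 rolls
Frame 10 starts at roll index 16: 2 remaining rolls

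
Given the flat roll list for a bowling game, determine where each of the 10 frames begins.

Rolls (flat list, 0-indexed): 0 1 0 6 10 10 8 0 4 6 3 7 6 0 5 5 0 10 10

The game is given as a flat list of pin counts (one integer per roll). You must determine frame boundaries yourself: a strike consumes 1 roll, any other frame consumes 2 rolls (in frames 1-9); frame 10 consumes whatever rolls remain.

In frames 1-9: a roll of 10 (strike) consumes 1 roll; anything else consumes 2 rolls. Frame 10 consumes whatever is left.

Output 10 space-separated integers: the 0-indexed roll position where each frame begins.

Answer: 0 2 4 5 6 8 10 12 14 16

Derivation:
Frame 1 starts at roll index 0: rolls=0,1 (sum=1), consumes 2 rolls
Frame 2 starts at roll index 2: rolls=0,6 (sum=6), consumes 2 rolls
Frame 3 starts at roll index 4: roll=10 (strike), consumes 1 roll
Frame 4 starts at roll index 5: roll=10 (strike), consumes 1 roll
Frame 5 starts at roll index 6: rolls=8,0 (sum=8), consumes 2 rolls
Frame 6 starts at roll index 8: rolls=4,6 (sum=10), consumes 2 rolls
Frame 7 starts at roll index 10: rolls=3,7 (sum=10), consumes 2 rolls
Frame 8 starts at roll index 12: rolls=6,0 (sum=6), consumes 2 rolls
Frame 9 starts at roll index 14: rolls=5,5 (sum=10), consumes 2 rolls
Frame 10 starts at roll index 16: 3 remaining rolls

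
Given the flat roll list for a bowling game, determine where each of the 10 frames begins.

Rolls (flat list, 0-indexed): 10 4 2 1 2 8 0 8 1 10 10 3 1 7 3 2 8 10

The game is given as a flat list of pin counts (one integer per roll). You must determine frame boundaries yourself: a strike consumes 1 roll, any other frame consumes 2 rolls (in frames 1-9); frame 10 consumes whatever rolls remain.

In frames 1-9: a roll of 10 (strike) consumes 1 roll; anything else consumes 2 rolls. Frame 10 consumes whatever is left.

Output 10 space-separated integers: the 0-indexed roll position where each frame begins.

Answer: 0 1 3 5 7 9 10 11 13 15

Derivation:
Frame 1 starts at roll index 0: roll=10 (strike), consumes 1 roll
Frame 2 starts at roll index 1: rolls=4,2 (sum=6), consumes 2 rolls
Frame 3 starts at roll index 3: rolls=1,2 (sum=3), consumes 2 rolls
Frame 4 starts at roll index 5: rolls=8,0 (sum=8), consumes 2 rolls
Frame 5 starts at roll index 7: rolls=8,1 (sum=9), consumes 2 rolls
Frame 6 starts at roll index 9: roll=10 (strike), consumes 1 roll
Frame 7 starts at roll index 10: roll=10 (strike), consumes 1 roll
Frame 8 starts at roll index 11: rolls=3,1 (sum=4), consumes 2 rolls
Frame 9 starts at roll index 13: rolls=7,3 (sum=10), consumes 2 rolls
Frame 10 starts at roll index 15: 3 remaining rolls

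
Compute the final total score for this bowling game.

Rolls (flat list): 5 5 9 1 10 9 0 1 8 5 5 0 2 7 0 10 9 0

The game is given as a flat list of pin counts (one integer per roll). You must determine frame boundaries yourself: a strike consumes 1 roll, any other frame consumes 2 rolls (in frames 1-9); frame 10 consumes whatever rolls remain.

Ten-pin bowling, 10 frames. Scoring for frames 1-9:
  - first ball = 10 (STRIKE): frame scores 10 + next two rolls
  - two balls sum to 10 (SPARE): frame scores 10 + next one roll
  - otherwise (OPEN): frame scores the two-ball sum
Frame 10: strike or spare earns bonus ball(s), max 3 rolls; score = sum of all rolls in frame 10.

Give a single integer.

Answer: 123

Derivation:
Frame 1: SPARE (5+5=10). 10 + next roll (9) = 19. Cumulative: 19
Frame 2: SPARE (9+1=10). 10 + next roll (10) = 20. Cumulative: 39
Frame 3: STRIKE. 10 + next two rolls (9+0) = 19. Cumulative: 58
Frame 4: OPEN (9+0=9). Cumulative: 67
Frame 5: OPEN (1+8=9). Cumulative: 76
Frame 6: SPARE (5+5=10). 10 + next roll (0) = 10. Cumulative: 86
Frame 7: OPEN (0+2=2). Cumulative: 88
Frame 8: OPEN (7+0=7). Cumulative: 95
Frame 9: STRIKE. 10 + next two rolls (9+0) = 19. Cumulative: 114
Frame 10: OPEN. Sum of all frame-10 rolls (9+0) = 9. Cumulative: 123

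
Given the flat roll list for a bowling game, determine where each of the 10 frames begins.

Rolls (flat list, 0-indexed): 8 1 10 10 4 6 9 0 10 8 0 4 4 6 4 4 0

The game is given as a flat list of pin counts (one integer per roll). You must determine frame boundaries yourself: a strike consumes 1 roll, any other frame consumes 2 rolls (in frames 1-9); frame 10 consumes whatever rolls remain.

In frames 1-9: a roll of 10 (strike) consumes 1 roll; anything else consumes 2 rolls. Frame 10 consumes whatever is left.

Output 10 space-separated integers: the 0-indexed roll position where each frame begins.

Frame 1 starts at roll index 0: rolls=8,1 (sum=9), consumes 2 rolls
Frame 2 starts at roll index 2: roll=10 (strike), consumes 1 roll
Frame 3 starts at roll index 3: roll=10 (strike), consumes 1 roll
Frame 4 starts at roll index 4: rolls=4,6 (sum=10), consumes 2 rolls
Frame 5 starts at roll index 6: rolls=9,0 (sum=9), consumes 2 rolls
Frame 6 starts at roll index 8: roll=10 (strike), consumes 1 roll
Frame 7 starts at roll index 9: rolls=8,0 (sum=8), consumes 2 rolls
Frame 8 starts at roll index 11: rolls=4,4 (sum=8), consumes 2 rolls
Frame 9 starts at roll index 13: rolls=6,4 (sum=10), consumes 2 rolls
Frame 10 starts at roll index 15: 2 remaining rolls

Answer: 0 2 3 4 6 8 9 11 13 15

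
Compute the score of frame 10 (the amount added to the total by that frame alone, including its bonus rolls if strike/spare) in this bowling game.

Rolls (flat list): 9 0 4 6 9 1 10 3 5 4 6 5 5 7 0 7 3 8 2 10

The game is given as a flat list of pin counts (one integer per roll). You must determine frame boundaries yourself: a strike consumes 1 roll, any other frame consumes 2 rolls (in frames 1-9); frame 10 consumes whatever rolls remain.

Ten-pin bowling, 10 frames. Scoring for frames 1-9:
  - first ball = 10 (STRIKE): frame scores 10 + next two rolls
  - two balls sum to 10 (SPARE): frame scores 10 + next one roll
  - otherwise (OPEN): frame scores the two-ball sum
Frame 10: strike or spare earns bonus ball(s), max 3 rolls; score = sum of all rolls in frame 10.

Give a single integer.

Answer: 20

Derivation:
Frame 1: OPEN (9+0=9). Cumulative: 9
Frame 2: SPARE (4+6=10). 10 + next roll (9) = 19. Cumulative: 28
Frame 3: SPARE (9+1=10). 10 + next roll (10) = 20. Cumulative: 48
Frame 4: STRIKE. 10 + next two rolls (3+5) = 18. Cumulative: 66
Frame 5: OPEN (3+5=8). Cumulative: 74
Frame 6: SPARE (4+6=10). 10 + next roll (5) = 15. Cumulative: 89
Frame 7: SPARE (5+5=10). 10 + next roll (7) = 17. Cumulative: 106
Frame 8: OPEN (7+0=7). Cumulative: 113
Frame 9: SPARE (7+3=10). 10 + next roll (8) = 18. Cumulative: 131
Frame 10: SPARE. Sum of all frame-10 rolls (8+2+10) = 20. Cumulative: 151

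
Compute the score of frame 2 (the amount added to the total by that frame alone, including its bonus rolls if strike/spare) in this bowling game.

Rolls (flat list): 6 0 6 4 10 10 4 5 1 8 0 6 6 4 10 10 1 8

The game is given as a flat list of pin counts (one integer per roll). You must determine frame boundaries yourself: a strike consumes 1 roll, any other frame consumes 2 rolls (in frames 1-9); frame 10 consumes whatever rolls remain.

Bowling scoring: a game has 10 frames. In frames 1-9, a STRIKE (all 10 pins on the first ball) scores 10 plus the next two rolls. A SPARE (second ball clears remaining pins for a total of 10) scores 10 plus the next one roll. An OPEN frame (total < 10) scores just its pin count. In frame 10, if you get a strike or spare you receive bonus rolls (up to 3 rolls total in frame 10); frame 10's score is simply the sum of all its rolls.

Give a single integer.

Frame 1: OPEN (6+0=6). Cumulative: 6
Frame 2: SPARE (6+4=10). 10 + next roll (10) = 20. Cumulative: 26
Frame 3: STRIKE. 10 + next two rolls (10+4) = 24. Cumulative: 50
Frame 4: STRIKE. 10 + next two rolls (4+5) = 19. Cumulative: 69

Answer: 20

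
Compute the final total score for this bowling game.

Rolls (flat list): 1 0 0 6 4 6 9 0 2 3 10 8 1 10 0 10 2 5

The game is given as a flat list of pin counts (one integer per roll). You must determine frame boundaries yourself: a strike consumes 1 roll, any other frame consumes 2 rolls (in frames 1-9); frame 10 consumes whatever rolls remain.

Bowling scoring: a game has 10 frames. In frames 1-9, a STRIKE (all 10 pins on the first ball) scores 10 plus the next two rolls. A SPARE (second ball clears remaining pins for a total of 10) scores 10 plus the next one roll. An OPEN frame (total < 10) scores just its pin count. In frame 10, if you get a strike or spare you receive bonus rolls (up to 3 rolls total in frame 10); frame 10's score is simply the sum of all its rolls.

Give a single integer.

Frame 1: OPEN (1+0=1). Cumulative: 1
Frame 2: OPEN (0+6=6). Cumulative: 7
Frame 3: SPARE (4+6=10). 10 + next roll (9) = 19. Cumulative: 26
Frame 4: OPEN (9+0=9). Cumulative: 35
Frame 5: OPEN (2+3=5). Cumulative: 40
Frame 6: STRIKE. 10 + next two rolls (8+1) = 19. Cumulative: 59
Frame 7: OPEN (8+1=9). Cumulative: 68
Frame 8: STRIKE. 10 + next two rolls (0+10) = 20. Cumulative: 88
Frame 9: SPARE (0+10=10). 10 + next roll (2) = 12. Cumulative: 100
Frame 10: OPEN. Sum of all frame-10 rolls (2+5) = 7. Cumulative: 107

Answer: 107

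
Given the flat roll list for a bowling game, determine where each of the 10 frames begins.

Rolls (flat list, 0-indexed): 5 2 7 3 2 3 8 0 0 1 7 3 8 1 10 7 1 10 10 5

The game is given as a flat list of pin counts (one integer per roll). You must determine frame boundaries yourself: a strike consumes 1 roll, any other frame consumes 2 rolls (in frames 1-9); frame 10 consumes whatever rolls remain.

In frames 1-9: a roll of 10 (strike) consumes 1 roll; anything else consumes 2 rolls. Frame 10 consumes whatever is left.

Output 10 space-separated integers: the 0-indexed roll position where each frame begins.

Frame 1 starts at roll index 0: rolls=5,2 (sum=7), consumes 2 rolls
Frame 2 starts at roll index 2: rolls=7,3 (sum=10), consumes 2 rolls
Frame 3 starts at roll index 4: rolls=2,3 (sum=5), consumes 2 rolls
Frame 4 starts at roll index 6: rolls=8,0 (sum=8), consumes 2 rolls
Frame 5 starts at roll index 8: rolls=0,1 (sum=1), consumes 2 rolls
Frame 6 starts at roll index 10: rolls=7,3 (sum=10), consumes 2 rolls
Frame 7 starts at roll index 12: rolls=8,1 (sum=9), consumes 2 rolls
Frame 8 starts at roll index 14: roll=10 (strike), consumes 1 roll
Frame 9 starts at roll index 15: rolls=7,1 (sum=8), consumes 2 rolls
Frame 10 starts at roll index 17: 3 remaining rolls

Answer: 0 2 4 6 8 10 12 14 15 17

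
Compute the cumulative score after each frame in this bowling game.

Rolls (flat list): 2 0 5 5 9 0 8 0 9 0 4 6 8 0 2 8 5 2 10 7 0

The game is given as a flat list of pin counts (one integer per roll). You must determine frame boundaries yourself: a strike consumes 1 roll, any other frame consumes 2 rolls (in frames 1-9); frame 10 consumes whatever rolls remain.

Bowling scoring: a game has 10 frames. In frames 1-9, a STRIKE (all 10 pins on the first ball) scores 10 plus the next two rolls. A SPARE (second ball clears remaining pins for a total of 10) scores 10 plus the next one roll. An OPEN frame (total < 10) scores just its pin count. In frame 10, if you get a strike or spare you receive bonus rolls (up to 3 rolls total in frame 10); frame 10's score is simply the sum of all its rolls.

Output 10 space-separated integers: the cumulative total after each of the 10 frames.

Answer: 2 21 30 38 47 65 73 88 95 112

Derivation:
Frame 1: OPEN (2+0=2). Cumulative: 2
Frame 2: SPARE (5+5=10). 10 + next roll (9) = 19. Cumulative: 21
Frame 3: OPEN (9+0=9). Cumulative: 30
Frame 4: OPEN (8+0=8). Cumulative: 38
Frame 5: OPEN (9+0=9). Cumulative: 47
Frame 6: SPARE (4+6=10). 10 + next roll (8) = 18. Cumulative: 65
Frame 7: OPEN (8+0=8). Cumulative: 73
Frame 8: SPARE (2+8=10). 10 + next roll (5) = 15. Cumulative: 88
Frame 9: OPEN (5+2=7). Cumulative: 95
Frame 10: STRIKE. Sum of all frame-10 rolls (10+7+0) = 17. Cumulative: 112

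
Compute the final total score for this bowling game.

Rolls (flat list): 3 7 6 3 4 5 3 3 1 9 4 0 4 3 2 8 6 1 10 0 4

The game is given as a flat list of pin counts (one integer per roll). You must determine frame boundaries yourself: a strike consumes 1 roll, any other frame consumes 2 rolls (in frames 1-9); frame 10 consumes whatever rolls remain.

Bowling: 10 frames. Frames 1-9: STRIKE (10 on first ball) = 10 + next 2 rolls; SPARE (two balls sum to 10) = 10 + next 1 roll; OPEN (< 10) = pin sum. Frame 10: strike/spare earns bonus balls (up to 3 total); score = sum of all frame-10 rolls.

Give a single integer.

Answer: 102

Derivation:
Frame 1: SPARE (3+7=10). 10 + next roll (6) = 16. Cumulative: 16
Frame 2: OPEN (6+3=9). Cumulative: 25
Frame 3: OPEN (4+5=9). Cumulative: 34
Frame 4: OPEN (3+3=6). Cumulative: 40
Frame 5: SPARE (1+9=10). 10 + next roll (4) = 14. Cumulative: 54
Frame 6: OPEN (4+0=4). Cumulative: 58
Frame 7: OPEN (4+3=7). Cumulative: 65
Frame 8: SPARE (2+8=10). 10 + next roll (6) = 16. Cumulative: 81
Frame 9: OPEN (6+1=7). Cumulative: 88
Frame 10: STRIKE. Sum of all frame-10 rolls (10+0+4) = 14. Cumulative: 102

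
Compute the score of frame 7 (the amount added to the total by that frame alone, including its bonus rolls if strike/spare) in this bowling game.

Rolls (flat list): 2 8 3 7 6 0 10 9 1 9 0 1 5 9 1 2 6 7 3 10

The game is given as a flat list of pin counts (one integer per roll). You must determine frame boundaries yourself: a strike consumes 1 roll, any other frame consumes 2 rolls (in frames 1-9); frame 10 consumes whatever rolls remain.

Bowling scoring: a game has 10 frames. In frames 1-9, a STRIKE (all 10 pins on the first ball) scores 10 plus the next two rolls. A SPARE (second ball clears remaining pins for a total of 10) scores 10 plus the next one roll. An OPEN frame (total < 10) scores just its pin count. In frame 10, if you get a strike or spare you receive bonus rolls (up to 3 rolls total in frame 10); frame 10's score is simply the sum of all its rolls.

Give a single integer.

Answer: 6

Derivation:
Frame 1: SPARE (2+8=10). 10 + next roll (3) = 13. Cumulative: 13
Frame 2: SPARE (3+7=10). 10 + next roll (6) = 16. Cumulative: 29
Frame 3: OPEN (6+0=6). Cumulative: 35
Frame 4: STRIKE. 10 + next two rolls (9+1) = 20. Cumulative: 55
Frame 5: SPARE (9+1=10). 10 + next roll (9) = 19. Cumulative: 74
Frame 6: OPEN (9+0=9). Cumulative: 83
Frame 7: OPEN (1+5=6). Cumulative: 89
Frame 8: SPARE (9+1=10). 10 + next roll (2) = 12. Cumulative: 101
Frame 9: OPEN (2+6=8). Cumulative: 109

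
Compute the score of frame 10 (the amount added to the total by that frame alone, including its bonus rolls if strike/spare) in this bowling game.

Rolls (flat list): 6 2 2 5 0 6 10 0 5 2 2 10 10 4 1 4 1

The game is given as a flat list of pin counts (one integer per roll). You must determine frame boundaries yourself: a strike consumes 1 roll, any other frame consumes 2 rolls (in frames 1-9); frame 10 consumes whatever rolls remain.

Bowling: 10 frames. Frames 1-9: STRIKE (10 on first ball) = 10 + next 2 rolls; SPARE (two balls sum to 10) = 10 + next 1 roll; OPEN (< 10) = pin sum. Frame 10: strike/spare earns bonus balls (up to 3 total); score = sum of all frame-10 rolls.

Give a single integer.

Frame 1: OPEN (6+2=8). Cumulative: 8
Frame 2: OPEN (2+5=7). Cumulative: 15
Frame 3: OPEN (0+6=6). Cumulative: 21
Frame 4: STRIKE. 10 + next two rolls (0+5) = 15. Cumulative: 36
Frame 5: OPEN (0+5=5). Cumulative: 41
Frame 6: OPEN (2+2=4). Cumulative: 45
Frame 7: STRIKE. 10 + next two rolls (10+4) = 24. Cumulative: 69
Frame 8: STRIKE. 10 + next two rolls (4+1) = 15. Cumulative: 84
Frame 9: OPEN (4+1=5). Cumulative: 89
Frame 10: OPEN. Sum of all frame-10 rolls (4+1) = 5. Cumulative: 94

Answer: 5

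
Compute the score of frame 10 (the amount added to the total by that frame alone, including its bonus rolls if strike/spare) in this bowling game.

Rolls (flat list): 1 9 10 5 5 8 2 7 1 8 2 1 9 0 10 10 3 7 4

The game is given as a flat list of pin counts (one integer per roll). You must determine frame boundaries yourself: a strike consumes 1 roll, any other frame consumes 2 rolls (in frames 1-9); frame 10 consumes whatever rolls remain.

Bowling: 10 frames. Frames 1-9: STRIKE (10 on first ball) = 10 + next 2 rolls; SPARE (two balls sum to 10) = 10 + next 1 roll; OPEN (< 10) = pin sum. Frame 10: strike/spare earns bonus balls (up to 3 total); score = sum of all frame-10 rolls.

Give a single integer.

Frame 1: SPARE (1+9=10). 10 + next roll (10) = 20. Cumulative: 20
Frame 2: STRIKE. 10 + next two rolls (5+5) = 20. Cumulative: 40
Frame 3: SPARE (5+5=10). 10 + next roll (8) = 18. Cumulative: 58
Frame 4: SPARE (8+2=10). 10 + next roll (7) = 17. Cumulative: 75
Frame 5: OPEN (7+1=8). Cumulative: 83
Frame 6: SPARE (8+2=10). 10 + next roll (1) = 11. Cumulative: 94
Frame 7: SPARE (1+9=10). 10 + next roll (0) = 10. Cumulative: 104
Frame 8: SPARE (0+10=10). 10 + next roll (10) = 20. Cumulative: 124
Frame 9: STRIKE. 10 + next two rolls (3+7) = 20. Cumulative: 144
Frame 10: SPARE. Sum of all frame-10 rolls (3+7+4) = 14. Cumulative: 158

Answer: 14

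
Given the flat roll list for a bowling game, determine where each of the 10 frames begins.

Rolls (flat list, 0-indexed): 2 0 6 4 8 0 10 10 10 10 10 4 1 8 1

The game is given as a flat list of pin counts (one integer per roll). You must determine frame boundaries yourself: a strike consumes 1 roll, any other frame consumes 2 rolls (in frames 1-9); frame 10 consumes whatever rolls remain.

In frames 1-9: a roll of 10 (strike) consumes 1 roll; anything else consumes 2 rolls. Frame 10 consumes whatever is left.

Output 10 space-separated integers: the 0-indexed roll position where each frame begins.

Answer: 0 2 4 6 7 8 9 10 11 13

Derivation:
Frame 1 starts at roll index 0: rolls=2,0 (sum=2), consumes 2 rolls
Frame 2 starts at roll index 2: rolls=6,4 (sum=10), consumes 2 rolls
Frame 3 starts at roll index 4: rolls=8,0 (sum=8), consumes 2 rolls
Frame 4 starts at roll index 6: roll=10 (strike), consumes 1 roll
Frame 5 starts at roll index 7: roll=10 (strike), consumes 1 roll
Frame 6 starts at roll index 8: roll=10 (strike), consumes 1 roll
Frame 7 starts at roll index 9: roll=10 (strike), consumes 1 roll
Frame 8 starts at roll index 10: roll=10 (strike), consumes 1 roll
Frame 9 starts at roll index 11: rolls=4,1 (sum=5), consumes 2 rolls
Frame 10 starts at roll index 13: 2 remaining rolls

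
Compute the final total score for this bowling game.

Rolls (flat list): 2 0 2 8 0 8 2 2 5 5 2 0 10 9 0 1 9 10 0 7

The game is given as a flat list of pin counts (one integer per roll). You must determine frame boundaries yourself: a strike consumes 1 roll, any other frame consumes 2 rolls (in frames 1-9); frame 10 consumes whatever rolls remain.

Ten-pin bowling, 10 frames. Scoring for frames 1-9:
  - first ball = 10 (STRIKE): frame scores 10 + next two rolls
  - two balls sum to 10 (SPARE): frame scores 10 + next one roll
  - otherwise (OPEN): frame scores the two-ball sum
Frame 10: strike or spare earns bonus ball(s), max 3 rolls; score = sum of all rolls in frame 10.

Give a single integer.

Answer: 103

Derivation:
Frame 1: OPEN (2+0=2). Cumulative: 2
Frame 2: SPARE (2+8=10). 10 + next roll (0) = 10. Cumulative: 12
Frame 3: OPEN (0+8=8). Cumulative: 20
Frame 4: OPEN (2+2=4). Cumulative: 24
Frame 5: SPARE (5+5=10). 10 + next roll (2) = 12. Cumulative: 36
Frame 6: OPEN (2+0=2). Cumulative: 38
Frame 7: STRIKE. 10 + next two rolls (9+0) = 19. Cumulative: 57
Frame 8: OPEN (9+0=9). Cumulative: 66
Frame 9: SPARE (1+9=10). 10 + next roll (10) = 20. Cumulative: 86
Frame 10: STRIKE. Sum of all frame-10 rolls (10+0+7) = 17. Cumulative: 103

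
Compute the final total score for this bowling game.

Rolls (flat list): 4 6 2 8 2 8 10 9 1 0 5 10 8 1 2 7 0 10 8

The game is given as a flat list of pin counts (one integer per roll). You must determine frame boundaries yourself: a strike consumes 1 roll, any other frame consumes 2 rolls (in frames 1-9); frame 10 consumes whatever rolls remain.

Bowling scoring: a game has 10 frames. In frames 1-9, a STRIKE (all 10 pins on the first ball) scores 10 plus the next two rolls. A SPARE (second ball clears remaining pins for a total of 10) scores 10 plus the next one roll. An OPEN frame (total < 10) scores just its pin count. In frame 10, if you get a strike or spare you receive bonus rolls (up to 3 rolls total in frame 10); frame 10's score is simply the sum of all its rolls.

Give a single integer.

Answer: 134

Derivation:
Frame 1: SPARE (4+6=10). 10 + next roll (2) = 12. Cumulative: 12
Frame 2: SPARE (2+8=10). 10 + next roll (2) = 12. Cumulative: 24
Frame 3: SPARE (2+8=10). 10 + next roll (10) = 20. Cumulative: 44
Frame 4: STRIKE. 10 + next two rolls (9+1) = 20. Cumulative: 64
Frame 5: SPARE (9+1=10). 10 + next roll (0) = 10. Cumulative: 74
Frame 6: OPEN (0+5=5). Cumulative: 79
Frame 7: STRIKE. 10 + next two rolls (8+1) = 19. Cumulative: 98
Frame 8: OPEN (8+1=9). Cumulative: 107
Frame 9: OPEN (2+7=9). Cumulative: 116
Frame 10: SPARE. Sum of all frame-10 rolls (0+10+8) = 18. Cumulative: 134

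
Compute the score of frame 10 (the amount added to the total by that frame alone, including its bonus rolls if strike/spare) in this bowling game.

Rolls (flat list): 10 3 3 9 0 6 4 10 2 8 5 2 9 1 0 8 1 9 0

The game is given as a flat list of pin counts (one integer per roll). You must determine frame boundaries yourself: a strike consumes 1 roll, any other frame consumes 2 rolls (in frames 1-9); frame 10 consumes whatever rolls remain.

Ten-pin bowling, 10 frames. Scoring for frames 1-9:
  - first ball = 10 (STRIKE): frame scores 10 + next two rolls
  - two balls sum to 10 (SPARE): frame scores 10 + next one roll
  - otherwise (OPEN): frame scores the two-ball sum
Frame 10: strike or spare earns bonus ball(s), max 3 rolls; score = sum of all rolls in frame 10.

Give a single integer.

Frame 1: STRIKE. 10 + next two rolls (3+3) = 16. Cumulative: 16
Frame 2: OPEN (3+3=6). Cumulative: 22
Frame 3: OPEN (9+0=9). Cumulative: 31
Frame 4: SPARE (6+4=10). 10 + next roll (10) = 20. Cumulative: 51
Frame 5: STRIKE. 10 + next two rolls (2+8) = 20. Cumulative: 71
Frame 6: SPARE (2+8=10). 10 + next roll (5) = 15. Cumulative: 86
Frame 7: OPEN (5+2=7). Cumulative: 93
Frame 8: SPARE (9+1=10). 10 + next roll (0) = 10. Cumulative: 103
Frame 9: OPEN (0+8=8). Cumulative: 111
Frame 10: SPARE. Sum of all frame-10 rolls (1+9+0) = 10. Cumulative: 121

Answer: 10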